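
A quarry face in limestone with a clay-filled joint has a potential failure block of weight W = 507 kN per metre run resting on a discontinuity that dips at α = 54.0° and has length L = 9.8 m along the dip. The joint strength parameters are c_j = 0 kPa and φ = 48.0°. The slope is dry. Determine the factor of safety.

Resolving the block weight along and normal to the plane and applying the Mohr–Coulomb strength on the joint:
N' = W cosα = 507·cos54.0° = 298.0 kN/m
Driving force T = W sinα = 507·sin54.0° = 410.2 kN/m
Resisting force R = c_j·L + N'·tanφ = 0·9.8 + 298.0·tan48.0° = 0.0 + 331.0 = 331.0 kN/m
FS = R / T = 331.0 / 410.2 = 0.807

FS = 0.81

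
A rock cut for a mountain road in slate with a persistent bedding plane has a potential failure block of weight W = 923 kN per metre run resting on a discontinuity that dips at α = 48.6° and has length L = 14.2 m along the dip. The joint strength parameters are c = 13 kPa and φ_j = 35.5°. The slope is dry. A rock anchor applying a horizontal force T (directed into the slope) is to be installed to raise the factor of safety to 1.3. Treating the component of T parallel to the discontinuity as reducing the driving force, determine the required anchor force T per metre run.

Resolving forces along and normal to the sliding plane, with the horizontal anchor force T adding T·sinα to the effective normal force and T·cosα acting up the plane against the driving force:
FS = [cL + (W cosα + T sinα) tanφ_j] / [W sinα − T cosα]
Without the anchor: N' = 610.4 kN/m, driving T_d = 692.4 kN/m, resisting R = 13·14.2 + 610.4·tan35.5° = 620.0 kN/m, FS = 0.90.
Setting FS = 1.3 and solving for T:
1.3·(692.4 − T cos48.6°) = 620.0 + T sin48.6°·tan35.5°
T·(sin48.6°·tan35.5° + 1.3·cos48.6°) = 1.3·692.4 − 620.0
T·(0.7501·0.7133 + 1.3·0.6613) = 900.1 − 620.0 = 280.1
T·1.3948 = 280.1
T = 200.8 kN/m

T = 201 kN/m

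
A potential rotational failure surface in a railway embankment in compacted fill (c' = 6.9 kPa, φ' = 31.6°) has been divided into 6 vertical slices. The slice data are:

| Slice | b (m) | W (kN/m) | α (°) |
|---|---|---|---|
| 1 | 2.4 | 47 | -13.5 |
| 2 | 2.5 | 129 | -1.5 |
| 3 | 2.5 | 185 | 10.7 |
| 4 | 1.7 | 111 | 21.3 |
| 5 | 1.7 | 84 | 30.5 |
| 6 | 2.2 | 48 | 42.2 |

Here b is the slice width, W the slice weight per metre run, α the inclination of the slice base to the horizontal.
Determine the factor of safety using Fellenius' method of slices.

FS = 3.31

Ordinary method of slices: FS = Σ[c'·Δl_i + (W_i cosα_i)·tanφ'] / Σ W_i sinα_i, with Δl_i = b_i / cosα_i.
Slice 1: Δl = 2.4/cos(-13.5°) = 2.468 m; N'_1 = 47·cos(-13.5°) = 45.7; c'Δl = 17.03; W sinα = -11.0
Slice 2: Δl = 2.5/cos(-1.5°) = 2.501 m; N'_2 = 129·cos(-1.5°) = 129.0; c'Δl = 17.26; W sinα = -3.4
Slice 3: Δl = 2.5/cos10.7° = 2.544 m; N'_3 = 185·cos10.7° = 181.8; c'Δl = 17.56; W sinα = 34.3
Slice 4: Δl = 1.7/cos21.3° = 1.825 m; N'_4 = 111·cos21.3° = 103.4; c'Δl = 12.59; W sinα = 40.3
Slice 5: Δl = 1.7/cos30.5° = 1.973 m; N'_5 = 84·cos30.5° = 72.4; c'Δl = 13.61; W sinα = 42.6
Slice 6: Δl = 2.2/cos42.2° = 2.970 m; N'_6 = 48·cos42.2° = 35.6; c'Δl = 20.49; W sinα = 32.2
Σc'Δl = 98.5 kN/m; ΣN' = 567.8 kN/m; ΣW sinα = 135.2 kN/m
Resisting = 98.5 + 567.8·tan31.6° = 98.5 + 349.3 = 447.8 kN/m
FS = 447.8 / 135.2 = 3.313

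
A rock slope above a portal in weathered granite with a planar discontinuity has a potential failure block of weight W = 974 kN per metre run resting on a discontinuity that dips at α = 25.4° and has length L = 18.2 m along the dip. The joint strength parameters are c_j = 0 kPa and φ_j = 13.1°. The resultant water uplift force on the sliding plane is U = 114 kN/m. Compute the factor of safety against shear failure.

FS = 0.43

Resolving the block weight along and normal to the plane and applying the Mohr–Coulomb strength on the joint:
N' = W cosα − U = 974·cos25.4° − 114 = 765.8 kN/m
Driving force T = W sinα = 974·sin25.4° = 417.8 kN/m
Resisting force R = c_j·L + N'·tanφ_j = 0·18.2 + 765.8·tan13.1° = 0.0 + 178.2 = 178.2 kN/m
FS = R / T = 178.2 / 417.8 = 0.427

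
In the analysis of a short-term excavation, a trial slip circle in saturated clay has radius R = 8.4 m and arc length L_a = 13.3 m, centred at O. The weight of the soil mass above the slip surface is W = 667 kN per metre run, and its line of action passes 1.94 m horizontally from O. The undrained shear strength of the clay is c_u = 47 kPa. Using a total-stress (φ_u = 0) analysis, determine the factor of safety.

FS = 4.06

Taking moments about the centre O, the resisting moment is provided by the undrained shear strength acting along the arc:
M_R = c_u·L_a·R = 47·13.30·8.4 = 5250.8 kN·m/m
M_D = W·d = 667·1.94 = 1294.0 kN·m/m
FS = M_R / M_D = 5250.8 / 1294.0 = 4.058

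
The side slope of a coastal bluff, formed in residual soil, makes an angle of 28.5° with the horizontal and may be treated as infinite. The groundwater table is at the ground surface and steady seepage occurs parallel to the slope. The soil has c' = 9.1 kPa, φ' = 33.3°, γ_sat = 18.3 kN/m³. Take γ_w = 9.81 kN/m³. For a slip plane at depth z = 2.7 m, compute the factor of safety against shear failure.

With seepage parallel to the slope and the water table at the surface, the effective normal stress on the slip plane uses the buoyant unit weight γ' = γ_sat − γ_w while the driving shear stress uses γ_sat:
FS = [c' + γ' z cos²β tanφ'] / [γ_sat z sinβ cosβ]
γ' = 18.3 − 9.81 = 8.49 kN/m³
Numerator = 9.1 + 8.49·2.7·cos²28.5°·tan33.3° = 9.1 + 8.49·2.7·0.7723·0.6569 = 20.729 kPa
Denominator = 18.3·2.7·sin28.5°·cos28.5° = 18.3·2.7·0.4772·0.8788 = 20.719 kPa
FS = 20.729 / 20.719 = 1.000

FS = 1.00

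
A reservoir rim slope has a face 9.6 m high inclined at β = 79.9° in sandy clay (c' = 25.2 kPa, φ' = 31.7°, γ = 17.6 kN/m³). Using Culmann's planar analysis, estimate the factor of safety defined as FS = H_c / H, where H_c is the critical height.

FS = 1.50

H_c = (4c'/γ) · sinβ cosφ' / [1 − cos(β − φ')]
    = (4·25.2/17.6) · sin79.9°·cos31.7° / [1 − cos48.2°]
    = 5.727 · 0.8376 / 0.3335 = 14.39 m
FS = H_c / H = 14.39 / 9.6 = 1.499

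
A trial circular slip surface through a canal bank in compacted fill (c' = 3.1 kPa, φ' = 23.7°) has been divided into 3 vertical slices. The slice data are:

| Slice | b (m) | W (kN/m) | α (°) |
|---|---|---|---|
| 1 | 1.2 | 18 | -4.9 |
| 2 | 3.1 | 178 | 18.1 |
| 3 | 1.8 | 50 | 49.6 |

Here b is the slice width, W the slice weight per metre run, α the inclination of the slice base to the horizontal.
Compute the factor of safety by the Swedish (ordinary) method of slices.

FS = 1.29

Ordinary method of slices: FS = Σ[c'·Δl_i + (W_i cosα_i)·tanφ'] / Σ W_i sinα_i, with Δl_i = b_i / cosα_i.
Slice 1: Δl = 1.2/cos(-4.9°) = 1.204 m; N'_1 = 18·cos(-4.9°) = 17.9; c'Δl = 3.73; W sinα = -1.5
Slice 2: Δl = 3.1/cos18.1° = 3.261 m; N'_2 = 178·cos18.1° = 169.2; c'Δl = 10.11; W sinα = 55.3
Slice 3: Δl = 1.8/cos49.6° = 2.777 m; N'_3 = 50·cos49.6° = 32.4; c'Δl = 8.61; W sinα = 38.1
Σc'Δl = 22.5 kN/m; ΣN' = 219.5 kN/m; ΣW sinα = 91.8 kN/m
Resisting = 22.5 + 219.5·tan23.7° = 22.5 + 96.4 = 118.8 kN/m
FS = 118.8 / 91.8 = 1.294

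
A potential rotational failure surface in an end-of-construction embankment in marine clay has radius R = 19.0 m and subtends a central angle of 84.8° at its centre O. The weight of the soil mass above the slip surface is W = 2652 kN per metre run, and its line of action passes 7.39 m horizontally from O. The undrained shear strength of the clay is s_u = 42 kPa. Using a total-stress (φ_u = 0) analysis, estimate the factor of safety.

Taking moments about the centre O, the resisting moment is provided by the undrained shear strength acting along the arc:
Arc length L_a = R·θ = 19.0·(84.8°·π/180) = 19.0·1.4800 = 28.12 m
M_R = s_u·L_a·R = 42·28.12·19.0 = 22440.4 kN·m/m
M_D = W·d = 2652·7.39 = 19598.3 kN·m/m
FS = M_R / M_D = 22440.4 / 19598.3 = 1.145

FS = 1.15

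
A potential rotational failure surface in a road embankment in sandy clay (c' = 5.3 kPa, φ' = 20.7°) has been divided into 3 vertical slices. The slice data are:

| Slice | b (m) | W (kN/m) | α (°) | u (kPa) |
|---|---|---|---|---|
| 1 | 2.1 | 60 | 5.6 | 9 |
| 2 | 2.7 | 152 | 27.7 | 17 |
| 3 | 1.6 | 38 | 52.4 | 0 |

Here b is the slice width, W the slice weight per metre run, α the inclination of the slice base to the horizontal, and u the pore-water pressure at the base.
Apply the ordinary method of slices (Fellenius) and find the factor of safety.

FS = 0.91

Ordinary method of slices: FS = Σ[c'·Δl_i + (W_i cosα_i − u_i·Δl_i)·tanφ'] / Σ W_i sinα_i, with Δl_i = b_i / cosα_i.
Slice 1: Δl = 2.1/cos5.6° = 2.110 m; N'_1 = 60·cos5.6° − 9·2.110 = 40.7; c'Δl = 11.18; W sinα = 5.9
Slice 2: Δl = 2.7/cos27.7° = 3.049 m; N'_2 = 152·cos27.7° − 17·3.049 = 82.7; c'Δl = 16.16; W sinα = 70.7
Slice 3: Δl = 1.6/cos52.4° = 2.622 m; N'_3 = 38·cos52.4° − 0·2.622 = 23.2; c'Δl = 13.90; W sinα = 30.1
Σc'Δl = 41.2 kN/m; ΣN' = 146.6 kN/m; ΣW sinα = 106.6 kN/m
Resisting = 41.2 + 146.6·tan20.7° = 41.2 + 55.4 = 96.7 kN/m
FS = 96.7 / 106.6 = 0.907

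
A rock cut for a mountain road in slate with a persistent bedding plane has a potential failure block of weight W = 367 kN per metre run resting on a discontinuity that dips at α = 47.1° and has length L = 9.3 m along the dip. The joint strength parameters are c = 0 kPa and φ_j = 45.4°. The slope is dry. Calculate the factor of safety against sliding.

FS = 0.94

Resolving the block weight along and normal to the plane and applying the Mohr–Coulomb strength on the joint:
N' = W cosα = 367·cos47.1° = 249.8 kN/m
Driving force T = W sinα = 367·sin47.1° = 268.8 kN/m
Resisting force R = c·L + N'·tanφ_j = 0·9.3 + 249.8·tan45.4° = 0.0 + 253.3 = 253.3 kN/m
FS = R / T = 253.3 / 268.8 = 0.942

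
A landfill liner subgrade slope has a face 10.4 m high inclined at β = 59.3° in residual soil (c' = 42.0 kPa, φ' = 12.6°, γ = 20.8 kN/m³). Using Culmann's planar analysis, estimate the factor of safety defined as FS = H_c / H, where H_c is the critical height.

H_c = (4c'/γ) · sinβ cosφ' / [1 − cos(β − φ')]
    = (4·42.0/20.8) · sin59.3°·cos12.6° / [1 − cos46.7°]
    = 8.077 · 0.8391 / 0.3142 = 21.57 m
FS = H_c / H = 21.57 / 10.4 = 2.074

FS = 2.07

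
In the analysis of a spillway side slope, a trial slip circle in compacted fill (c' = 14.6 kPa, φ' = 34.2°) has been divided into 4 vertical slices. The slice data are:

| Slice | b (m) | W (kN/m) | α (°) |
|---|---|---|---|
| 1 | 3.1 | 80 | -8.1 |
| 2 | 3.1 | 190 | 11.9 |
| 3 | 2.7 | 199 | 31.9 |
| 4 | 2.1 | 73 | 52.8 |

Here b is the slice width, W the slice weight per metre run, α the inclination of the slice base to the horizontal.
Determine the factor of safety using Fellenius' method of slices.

Ordinary method of slices: FS = Σ[c'·Δl_i + (W_i cosα_i)·tanφ'] / Σ W_i sinα_i, with Δl_i = b_i / cosα_i.
Slice 1: Δl = 3.1/cos(-8.1°) = 3.131 m; N'_1 = 80·cos(-8.1°) = 79.2; c'Δl = 45.72; W sinα = -11.3
Slice 2: Δl = 3.1/cos11.9° = 3.168 m; N'_2 = 190·cos11.9° = 185.9; c'Δl = 46.25; W sinα = 39.2
Slice 3: Δl = 2.7/cos31.9° = 3.180 m; N'_3 = 199·cos31.9° = 168.9; c'Δl = 46.43; W sinα = 105.2
Slice 4: Δl = 2.1/cos52.8° = 3.473 m; N'_4 = 73·cos52.8° = 44.1; c'Δl = 50.71; W sinα = 58.1
Σc'Δl = 189.1 kN/m; ΣN' = 478.2 kN/m; ΣW sinα = 191.2 kN/m
Resisting = 189.1 + 478.2·tan34.2° = 189.1 + 325.0 = 514.1 kN/m
FS = 514.1 / 191.2 = 2.689

FS = 2.69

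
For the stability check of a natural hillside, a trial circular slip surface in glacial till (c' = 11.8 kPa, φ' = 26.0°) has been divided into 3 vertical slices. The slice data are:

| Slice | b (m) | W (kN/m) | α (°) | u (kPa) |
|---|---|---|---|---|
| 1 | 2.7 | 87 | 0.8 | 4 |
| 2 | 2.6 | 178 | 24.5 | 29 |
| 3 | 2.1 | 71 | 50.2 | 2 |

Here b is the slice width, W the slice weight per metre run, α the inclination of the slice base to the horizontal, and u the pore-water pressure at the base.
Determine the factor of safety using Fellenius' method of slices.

Ordinary method of slices: FS = Σ[c'·Δl_i + (W_i cosα_i − u_i·Δl_i)·tanφ'] / Σ W_i sinα_i, with Δl_i = b_i / cosα_i.
Slice 1: Δl = 2.7/cos0.8° = 2.700 m; N'_1 = 87·cos0.8° − 4·2.700 = 76.2; c'Δl = 31.86; W sinα = 1.2
Slice 2: Δl = 2.6/cos24.5° = 2.857 m; N'_2 = 178·cos24.5° − 29·2.857 = 79.1; c'Δl = 33.72; W sinα = 73.8
Slice 3: Δl = 2.1/cos50.2° = 3.281 m; N'_3 = 71·cos50.2° − 2·3.281 = 38.9; c'Δl = 38.71; W sinα = 54.5
Σc'Δl = 104.3 kN/m; ΣN' = 194.2 kN/m; ΣW sinα = 129.6 kN/m
Resisting = 104.3 + 194.2·tan26.0° = 104.3 + 94.7 = 199.0 kN/m
FS = 199.0 / 129.6 = 1.536

FS = 1.54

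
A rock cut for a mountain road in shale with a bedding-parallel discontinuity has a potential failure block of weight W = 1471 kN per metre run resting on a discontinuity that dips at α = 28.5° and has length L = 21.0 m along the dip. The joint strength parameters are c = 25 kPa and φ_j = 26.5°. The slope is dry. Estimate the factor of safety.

Resolving the block weight along and normal to the plane and applying the Mohr–Coulomb strength on the joint:
N' = W cosα = 1471·cos28.5° = 1292.7 kN/m
Driving force T = W sinα = 1471·sin28.5° = 701.9 kN/m
Resisting force R = c·L + N'·tanφ_j = 25·21.0 + 1292.7·tan26.5° = 525.0 + 644.5 = 1169.5 kN/m
FS = R / T = 1169.5 / 701.9 = 1.666

FS = 1.67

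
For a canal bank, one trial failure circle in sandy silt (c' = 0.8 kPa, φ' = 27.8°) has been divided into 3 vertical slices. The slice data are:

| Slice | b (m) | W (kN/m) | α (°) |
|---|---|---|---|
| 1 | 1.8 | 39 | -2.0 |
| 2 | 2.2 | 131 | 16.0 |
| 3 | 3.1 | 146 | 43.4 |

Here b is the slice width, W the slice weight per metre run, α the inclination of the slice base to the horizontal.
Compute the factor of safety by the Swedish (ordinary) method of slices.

Ordinary method of slices: FS = Σ[c'·Δl_i + (W_i cosα_i)·tanφ'] / Σ W_i sinα_i, with Δl_i = b_i / cosα_i.
Slice 1: Δl = 1.8/cos(-2.0°) = 1.801 m; N'_1 = 39·cos(-2.0°) = 39.0; c'Δl = 1.44; W sinα = -1.4
Slice 2: Δl = 2.2/cos16.0° = 2.289 m; N'_2 = 131·cos16.0° = 125.9; c'Δl = 1.83; W sinα = 36.1
Slice 3: Δl = 3.1/cos43.4° = 4.267 m; N'_3 = 146·cos43.4° = 106.1; c'Δl = 3.41; W sinα = 100.3
Σc'Δl = 6.7 kN/m; ΣN' = 271.0 kN/m; ΣW sinα = 135.1 kN/m
Resisting = 6.7 + 271.0·tan27.8° = 6.7 + 142.9 = 149.6 kN/m
FS = 149.6 / 135.1 = 1.107

FS = 1.11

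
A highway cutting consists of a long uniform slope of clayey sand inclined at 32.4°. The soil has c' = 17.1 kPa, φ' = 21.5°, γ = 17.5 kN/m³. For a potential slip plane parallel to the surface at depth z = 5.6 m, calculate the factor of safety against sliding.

For an infinite slope with a slip plane parallel to the surface (no pore pressure): FS = [c' + γz cos²β tanφ'] / [γz sinβ cosβ].
γz = 17.5·5.6 = 98.00 kN/m²
Numerator = 17.1 + 98.00·cos²32.4°·tan21.5° = 17.1 + 98.00·0.7129·0.3939 = 44.620 kPa
Denominator = 98.00·sin32.4°·cos32.4° = 98.00·0.5358·0.8443 = 44.337 kPa
FS = 44.620 / 44.337 = 1.006

FS = 1.01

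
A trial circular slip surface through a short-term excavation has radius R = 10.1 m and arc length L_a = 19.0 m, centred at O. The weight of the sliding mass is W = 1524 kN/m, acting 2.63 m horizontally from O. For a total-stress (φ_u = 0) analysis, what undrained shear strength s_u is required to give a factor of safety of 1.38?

s_u = 28.8 kPa

FS = s_u·L_a·R / (W·d), so s_u = FS·W·d / (L_a·R).
s_u = 1.38·1524·2.63 / (19.00·10.1) = 5531.2 / 191.90 = 28.82 kPa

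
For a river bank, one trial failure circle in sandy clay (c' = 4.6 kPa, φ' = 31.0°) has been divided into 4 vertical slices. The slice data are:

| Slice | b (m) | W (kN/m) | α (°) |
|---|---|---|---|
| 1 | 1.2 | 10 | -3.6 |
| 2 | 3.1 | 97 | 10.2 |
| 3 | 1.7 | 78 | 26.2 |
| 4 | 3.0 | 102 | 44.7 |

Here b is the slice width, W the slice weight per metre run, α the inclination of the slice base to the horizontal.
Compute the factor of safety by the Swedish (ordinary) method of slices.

FS = 1.61

Ordinary method of slices: FS = Σ[c'·Δl_i + (W_i cosα_i)·tanφ'] / Σ W_i sinα_i, with Δl_i = b_i / cosα_i.
Slice 1: Δl = 1.2/cos(-3.6°) = 1.202 m; N'_1 = 10·cos(-3.6°) = 10.0; c'Δl = 5.53; W sinα = -0.6
Slice 2: Δl = 3.1/cos10.2° = 3.150 m; N'_2 = 97·cos10.2° = 95.5; c'Δl = 14.49; W sinα = 17.2
Slice 3: Δl = 1.7/cos26.2° = 1.895 m; N'_3 = 78·cos26.2° = 70.0; c'Δl = 8.72; W sinα = 34.4
Slice 4: Δl = 3.0/cos44.7° = 4.221 m; N'_4 = 102·cos44.7° = 72.5; c'Δl = 19.41; W sinα = 71.7
Σc'Δl = 48.2 kN/m; ΣN' = 247.9 kN/m; ΣW sinα = 122.7 kN/m
Resisting = 48.2 + 247.9·tan31.0° = 48.2 + 149.0 = 197.1 kN/m
FS = 197.1 / 122.7 = 1.606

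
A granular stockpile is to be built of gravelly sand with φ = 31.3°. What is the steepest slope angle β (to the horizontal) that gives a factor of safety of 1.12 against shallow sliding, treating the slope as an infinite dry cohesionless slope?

β = 28.5°

For an infinite dry cohesionless slope FS = tanφ/tanβ, so tanβ = tanφ / FS.
tanβ = tan31.3° / 1.12 = 0.6080 / 1.12 = 0.5429
β = arctan(0.5429) = 28.50°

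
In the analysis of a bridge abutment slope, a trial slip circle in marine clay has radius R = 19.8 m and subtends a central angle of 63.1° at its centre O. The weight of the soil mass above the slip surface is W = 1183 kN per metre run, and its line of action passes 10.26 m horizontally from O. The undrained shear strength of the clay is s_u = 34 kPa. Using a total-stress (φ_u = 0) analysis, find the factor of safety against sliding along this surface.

FS = 1.21

Taking moments about the centre O, the resisting moment is provided by the undrained shear strength acting along the arc:
Arc length L_a = R·θ = 19.8·(63.1°·π/180) = 19.8·1.1013 = 21.81 m
M_R = s_u·L_a·R = 34·21.81·19.8 = 14679.7 kN·m/m
M_D = W·d = 1183·10.26 = 12137.6 kN·m/m
FS = M_R / M_D = 14679.7 / 12137.6 = 1.209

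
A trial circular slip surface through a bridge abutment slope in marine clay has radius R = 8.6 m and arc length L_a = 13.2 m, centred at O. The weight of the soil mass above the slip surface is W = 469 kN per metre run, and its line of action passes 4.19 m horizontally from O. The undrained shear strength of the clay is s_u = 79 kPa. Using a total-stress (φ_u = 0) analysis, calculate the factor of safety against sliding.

FS = 4.56

Taking moments about the centre O, the resisting moment is provided by the undrained shear strength acting along the arc:
M_R = s_u·L_a·R = 79·13.20·8.6 = 8968.1 kN·m/m
M_D = W·d = 469·4.19 = 1965.1 kN·m/m
FS = M_R / M_D = 8968.1 / 1965.1 = 4.564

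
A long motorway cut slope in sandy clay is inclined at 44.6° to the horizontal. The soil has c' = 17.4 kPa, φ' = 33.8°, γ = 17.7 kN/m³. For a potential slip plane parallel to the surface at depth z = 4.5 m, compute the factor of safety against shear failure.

For an infinite slope with a slip plane parallel to the surface (no pore pressure): FS = [c' + γz cos²β tanφ'] / [γz sinβ cosβ].
γz = 17.7·4.5 = 79.65 kN/m²
Numerator = 17.4 + 79.65·cos²44.6°·tan33.8° = 17.4 + 79.65·0.5070·0.6694 = 44.433 kPa
Denominator = 79.65·sin44.6°·cos44.6° = 79.65·0.7022·0.7120 = 39.821 kPa
FS = 44.433 / 39.821 = 1.116

FS = 1.12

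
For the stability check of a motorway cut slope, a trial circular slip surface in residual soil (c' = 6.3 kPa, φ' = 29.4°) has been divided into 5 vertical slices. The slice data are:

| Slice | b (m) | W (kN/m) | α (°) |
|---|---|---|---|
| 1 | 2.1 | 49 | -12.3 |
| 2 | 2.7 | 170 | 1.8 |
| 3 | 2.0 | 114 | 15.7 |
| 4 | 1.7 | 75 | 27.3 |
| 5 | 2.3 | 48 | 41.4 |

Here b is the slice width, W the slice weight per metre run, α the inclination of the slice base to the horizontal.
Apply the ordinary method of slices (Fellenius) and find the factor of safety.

FS = 3.45

Ordinary method of slices: FS = Σ[c'·Δl_i + (W_i cosα_i)·tanφ'] / Σ W_i sinα_i, with Δl_i = b_i / cosα_i.
Slice 1: Δl = 2.1/cos(-12.3°) = 2.149 m; N'_1 = 49·cos(-12.3°) = 47.9; c'Δl = 13.54; W sinα = -10.4
Slice 2: Δl = 2.7/cos1.8° = 2.701 m; N'_2 = 170·cos1.8° = 169.9; c'Δl = 17.02; W sinα = 5.3
Slice 3: Δl = 2.0/cos15.7° = 2.078 m; N'_3 = 114·cos15.7° = 109.7; c'Δl = 13.09; W sinα = 30.8
Slice 4: Δl = 1.7/cos27.3° = 1.913 m; N'_4 = 75·cos27.3° = 66.6; c'Δl = 12.05; W sinα = 34.4
Slice 5: Δl = 2.3/cos41.4° = 3.066 m; N'_5 = 48·cos41.4° = 36.0; c'Δl = 19.32; W sinα = 31.7
Σc'Δl = 75.0 kN/m; ΣN' = 430.2 kN/m; ΣW sinα = 91.9 kN/m
Resisting = 75.0 + 430.2·tan29.4° = 75.0 + 242.4 = 317.4 kN/m
FS = 317.4 / 91.9 = 3.454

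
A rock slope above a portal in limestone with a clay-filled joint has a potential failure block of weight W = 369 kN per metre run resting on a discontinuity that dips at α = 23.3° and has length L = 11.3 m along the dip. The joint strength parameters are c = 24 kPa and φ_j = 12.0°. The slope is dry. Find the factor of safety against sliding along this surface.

FS = 2.35

Resolving the block weight along and normal to the plane and applying the Mohr–Coulomb strength on the joint:
N' = W cosα = 369·cos23.3° = 338.9 kN/m
Driving force T = W sinα = 369·sin23.3° = 146.0 kN/m
Resisting force R = c·L + N'·tanφ_j = 24·11.3 + 338.9·tan12.0° = 271.2 + 72.0 = 343.2 kN/m
FS = R / T = 343.2 / 146.0 = 2.352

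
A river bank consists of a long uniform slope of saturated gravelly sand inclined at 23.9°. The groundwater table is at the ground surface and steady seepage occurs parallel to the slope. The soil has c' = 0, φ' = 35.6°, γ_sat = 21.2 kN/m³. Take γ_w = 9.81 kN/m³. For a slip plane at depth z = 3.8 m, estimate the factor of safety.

With seepage parallel to the slope and the water table at the surface, the effective normal stress on the slip plane uses the buoyant unit weight γ' = γ_sat − γ_w while the driving shear stress uses γ_sat:
FS = [c' + γ' z cos²β tanφ'] / [γ_sat z sinβ cosβ]
(For c' = 0 this reduces to FS = (γ'/γ_sat)·tanφ'/tanβ.)
γ' = 21.2 − 9.81 = 11.39 kN/m³
Numerator = 0.0 + 11.39·3.8·cos²23.9°·tan35.6° = 0.0 + 11.39·3.8·0.8359·0.7159 = 25.901 kPa
Denominator = 21.2·3.8·sin23.9°·cos23.9° = 21.2·3.8·0.4051·0.9143 = 29.840 kPa
FS = 25.901 / 29.840 = 0.868

FS = 0.87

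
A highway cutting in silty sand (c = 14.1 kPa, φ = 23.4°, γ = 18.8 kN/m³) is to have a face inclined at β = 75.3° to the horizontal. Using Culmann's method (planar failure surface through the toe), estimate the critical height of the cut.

Culmann's analysis gives the critical failure plane at α_cr = (β + φ)/2 = (75.3 + 23.4)/2 = 49.3°, and the critical height
H_c = (4c/γ) · sinβ cosφ / [1 − cos(β − φ)]
    = (4·14.1/18.8) · sin75.3°·cos23.4° / [1 − cos(51.9°)]
    = 3.000 · 0.9673·0.9178 / [1 − 0.6170]
    = 3.000 · 0.8877 / 0.3830
    = 6.95 m

H_c = 6.95 m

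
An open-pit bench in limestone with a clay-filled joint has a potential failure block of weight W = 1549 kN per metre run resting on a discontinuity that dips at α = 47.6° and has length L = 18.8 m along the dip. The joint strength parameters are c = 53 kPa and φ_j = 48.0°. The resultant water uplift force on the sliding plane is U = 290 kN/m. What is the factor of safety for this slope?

Resolving the block weight along and normal to the plane and applying the Mohr–Coulomb strength on the joint:
N' = W cosα − U = 1549·cos47.6° − 290 = 754.5 kN/m
Driving force T = W sinα = 1549·sin47.6° = 1143.9 kN/m
Resisting force R = c·L + N'·tanφ_j = 53·18.8 + 754.5·tan48.0° = 996.4 + 838.0 = 1834.4 kN/m
FS = R / T = 1834.4 / 1143.9 = 1.604

FS = 1.60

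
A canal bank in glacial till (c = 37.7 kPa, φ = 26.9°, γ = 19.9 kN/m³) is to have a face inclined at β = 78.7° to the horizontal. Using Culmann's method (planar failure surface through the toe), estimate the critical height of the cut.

Culmann's analysis gives the critical failure plane at α_cr = (β + φ)/2 = (78.7 + 26.9)/2 = 52.8°, and the critical height
H_c = (4c/γ) · sinβ cosφ / [1 − cos(β − φ)]
    = (4·37.7/19.9) · sin78.7°·cos26.9° / [1 − cos(51.8°)]
    = 7.578 · 0.9806·0.8918 / [1 − 0.6184]
    = 7.578 · 0.8745 / 0.3816
    = 17.37 m

H_c = 17.37 m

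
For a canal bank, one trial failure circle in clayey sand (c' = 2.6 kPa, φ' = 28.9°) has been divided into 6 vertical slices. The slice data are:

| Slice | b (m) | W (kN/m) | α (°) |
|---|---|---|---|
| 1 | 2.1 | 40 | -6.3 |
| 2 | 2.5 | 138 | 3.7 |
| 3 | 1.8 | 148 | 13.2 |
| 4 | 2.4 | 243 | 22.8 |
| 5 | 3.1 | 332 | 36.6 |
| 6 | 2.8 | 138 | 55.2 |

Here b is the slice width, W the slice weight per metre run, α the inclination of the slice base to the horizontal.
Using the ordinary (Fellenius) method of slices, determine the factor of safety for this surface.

Ordinary method of slices: FS = Σ[c'·Δl_i + (W_i cosα_i)·tanφ'] / Σ W_i sinα_i, with Δl_i = b_i / cosα_i.
Slice 1: Δl = 2.1/cos(-6.3°) = 2.113 m; N'_1 = 40·cos(-6.3°) = 39.8; c'Δl = 5.49; W sinα = -4.4
Slice 2: Δl = 2.5/cos3.7° = 2.505 m; N'_2 = 138·cos3.7° = 137.7; c'Δl = 6.51; W sinα = 8.9
Slice 3: Δl = 1.8/cos13.2° = 1.849 m; N'_3 = 148·cos13.2° = 144.1; c'Δl = 4.81; W sinα = 33.8
Slice 4: Δl = 2.4/cos22.8° = 2.603 m; N'_4 = 243·cos22.8° = 224.0; c'Δl = 6.77; W sinα = 94.2
Slice 5: Δl = 3.1/cos36.6° = 3.861 m; N'_5 = 332·cos36.6° = 266.5; c'Δl = 10.04; W sinα = 197.9
Slice 6: Δl = 2.8/cos55.2° = 4.906 m; N'_6 = 138·cos55.2° = 78.8; c'Δl = 12.76; W sinα = 113.3
Σc'Δl = 46.4 kN/m; ΣN' = 890.9 kN/m; ΣW sinα = 443.7 kN/m
Resisting = 46.4 + 890.9·tan28.9° = 46.4 + 491.8 = 538.2 kN/m
FS = 538.2 / 443.7 = 1.213

FS = 1.21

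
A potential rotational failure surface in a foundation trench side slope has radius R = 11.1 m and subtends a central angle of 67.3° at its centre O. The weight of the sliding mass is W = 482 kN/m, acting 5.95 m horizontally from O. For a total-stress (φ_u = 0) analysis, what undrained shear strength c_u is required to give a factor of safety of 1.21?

FS = c_u·L_a·R / (W·d), so c_u = FS·W·d / (L_a·R).
Arc length L_a = R·θ = 11.1·(67.3°·π/180) = 11.1·1.1746 = 13.04 m
c_u = 1.21·482·5.95 / (13.04·11.1) = 3470.2 / 144.72 = 23.98 kPa

c_u = 24.0 kPa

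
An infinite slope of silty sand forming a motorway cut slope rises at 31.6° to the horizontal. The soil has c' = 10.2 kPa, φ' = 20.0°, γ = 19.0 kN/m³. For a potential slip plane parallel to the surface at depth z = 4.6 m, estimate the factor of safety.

FS = 0.85

For an infinite slope with a slip plane parallel to the surface (no pore pressure): FS = [c' + γz cos²β tanφ'] / [γz sinβ cosβ].
γz = 19.0·4.6 = 87.40 kN/m²
Numerator = 10.2 + 87.40·cos²31.6°·tan20.0° = 10.2 + 87.40·0.7254·0.3640 = 33.277 kPa
Denominator = 87.40·sin31.6°·cos31.6° = 87.40·0.5240·0.8517 = 39.006 kPa
FS = 33.277 / 39.006 = 0.853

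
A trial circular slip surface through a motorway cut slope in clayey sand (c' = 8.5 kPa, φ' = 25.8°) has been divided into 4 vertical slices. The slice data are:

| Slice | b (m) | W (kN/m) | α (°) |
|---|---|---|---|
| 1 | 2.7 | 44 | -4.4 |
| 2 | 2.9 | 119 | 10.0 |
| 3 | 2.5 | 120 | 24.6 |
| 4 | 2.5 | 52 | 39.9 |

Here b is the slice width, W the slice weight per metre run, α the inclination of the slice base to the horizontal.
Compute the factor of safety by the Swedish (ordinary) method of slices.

Ordinary method of slices: FS = Σ[c'·Δl_i + (W_i cosα_i)·tanφ'] / Σ W_i sinα_i, with Δl_i = b_i / cosα_i.
Slice 1: Δl = 2.7/cos(-4.4°) = 2.708 m; N'_1 = 44·cos(-4.4°) = 43.9; c'Δl = 23.02; W sinα = -3.4
Slice 2: Δl = 2.9/cos10.0° = 2.945 m; N'_2 = 119·cos10.0° = 117.2; c'Δl = 25.03; W sinα = 20.7
Slice 3: Δl = 2.5/cos24.6° = 2.750 m; N'_3 = 120·cos24.6° = 109.1; c'Δl = 23.37; W sinα = 50.0
Slice 4: Δl = 2.5/cos39.9° = 3.259 m; N'_4 = 52·cos39.9° = 39.9; c'Δl = 27.70; W sinα = 33.4
Σc'Δl = 99.1 kN/m; ΣN' = 310.1 kN/m; ΣW sinα = 100.6 kN/m
Resisting = 99.1 + 310.1·tan25.8° = 99.1 + 149.9 = 249.0 kN/m
FS = 249.0 / 100.6 = 2.475

FS = 2.48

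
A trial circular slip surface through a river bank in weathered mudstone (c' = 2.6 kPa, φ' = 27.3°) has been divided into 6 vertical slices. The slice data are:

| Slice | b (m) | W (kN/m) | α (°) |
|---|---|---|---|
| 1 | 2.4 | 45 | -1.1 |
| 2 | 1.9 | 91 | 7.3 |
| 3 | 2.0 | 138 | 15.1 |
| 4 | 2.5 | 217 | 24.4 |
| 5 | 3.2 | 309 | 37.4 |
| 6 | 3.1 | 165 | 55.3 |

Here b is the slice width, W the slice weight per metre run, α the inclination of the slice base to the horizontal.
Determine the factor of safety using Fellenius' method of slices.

Ordinary method of slices: FS = Σ[c'·Δl_i + (W_i cosα_i)·tanφ'] / Σ W_i sinα_i, with Δl_i = b_i / cosα_i.
Slice 1: Δl = 2.4/cos(-1.1°) = 2.400 m; N'_1 = 45·cos(-1.1°) = 45.0; c'Δl = 6.24; W sinα = -0.9
Slice 2: Δl = 1.9/cos7.3° = 1.916 m; N'_2 = 91·cos7.3° = 90.3; c'Δl = 4.98; W sinα = 11.6
Slice 3: Δl = 2.0/cos15.1° = 2.072 m; N'_3 = 138·cos15.1° = 133.2; c'Δl = 5.39; W sinα = 35.9
Slice 4: Δl = 2.5/cos24.4° = 2.745 m; N'_4 = 217·cos24.4° = 197.6; c'Δl = 7.14; W sinα = 89.6
Slice 5: Δl = 3.2/cos37.4° = 4.028 m; N'_5 = 309·cos37.4° = 245.5; c'Δl = 10.47; W sinα = 187.7
Slice 6: Δl = 3.1/cos55.3° = 5.445 m; N'_6 = 165·cos55.3° = 93.9; c'Δl = 14.16; W sinα = 135.7
Σc'Δl = 48.4 kN/m; ΣN' = 805.5 kN/m; ΣW sinα = 459.6 kN/m
Resisting = 48.4 + 805.5·tan27.3° = 48.4 + 415.8 = 464.1 kN/m
FS = 464.1 / 459.6 = 1.010

FS = 1.01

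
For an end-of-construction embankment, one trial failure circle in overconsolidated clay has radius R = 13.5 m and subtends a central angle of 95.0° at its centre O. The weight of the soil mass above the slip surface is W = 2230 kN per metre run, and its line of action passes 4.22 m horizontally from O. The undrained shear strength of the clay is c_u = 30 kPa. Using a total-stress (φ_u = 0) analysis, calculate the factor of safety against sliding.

FS = 0.96

Taking moments about the centre O, the resisting moment is provided by the undrained shear strength acting along the arc:
Arc length L_a = R·θ = 13.5·(95.0°·π/180) = 13.5·1.6581 = 22.38 m
M_R = c_u·L_a·R = 30·22.38·13.5 = 9065.5 kN·m/m
M_D = W·d = 2230·4.22 = 9410.6 kN·m/m
FS = M_R / M_D = 9065.5 / 9410.6 = 0.963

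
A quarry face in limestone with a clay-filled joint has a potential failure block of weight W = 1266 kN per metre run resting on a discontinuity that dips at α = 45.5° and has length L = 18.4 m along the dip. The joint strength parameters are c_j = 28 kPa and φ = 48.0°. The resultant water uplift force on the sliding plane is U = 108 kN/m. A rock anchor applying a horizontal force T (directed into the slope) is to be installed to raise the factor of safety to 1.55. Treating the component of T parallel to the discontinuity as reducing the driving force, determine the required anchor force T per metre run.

Resolving forces along and normal to the sliding plane, with the horizontal anchor force T adding T·sinα to the effective normal force and T·cosα acting up the plane against the driving force:
FS = [c_jL + (W cosα − U + T sinα) tanφ] / [W sinα − T cosα]
Without the anchor: N' = 779.4 kN/m, driving T_d = 903.0 kN/m, resisting R = 28·18.4 + 779.4·tan48.0° = 1380.8 kN/m, FS = 1.53.
Setting FS = 1.55 and solving for T:
1.55·(903.0 − T cos45.5°) = 1380.8 + T sin45.5°·tan48.0°
T·(sin45.5°·tan48.0° + 1.55·cos45.5°) = 1.55·903.0 − 1380.8
T·(0.7133·1.1106 + 1.55·0.7009) = 1399.6 − 1380.8 = 18.9
T·1.8786 = 18.9
T = 10.0 kN/m

T = 10 kN/m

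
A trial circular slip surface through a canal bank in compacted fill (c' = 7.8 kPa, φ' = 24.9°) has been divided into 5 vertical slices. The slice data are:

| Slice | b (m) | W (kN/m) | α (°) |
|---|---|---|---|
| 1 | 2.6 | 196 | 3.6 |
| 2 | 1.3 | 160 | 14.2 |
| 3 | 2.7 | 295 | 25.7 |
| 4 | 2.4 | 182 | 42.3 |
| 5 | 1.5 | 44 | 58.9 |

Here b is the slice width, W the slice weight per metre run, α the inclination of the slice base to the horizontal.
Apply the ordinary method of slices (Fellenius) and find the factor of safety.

Ordinary method of slices: FS = Σ[c'·Δl_i + (W_i cosα_i)·tanφ'] / Σ W_i sinα_i, with Δl_i = b_i / cosα_i.
Slice 1: Δl = 2.6/cos3.6° = 2.605 m; N'_1 = 196·cos3.6° = 195.6; c'Δl = 20.32; W sinα = 12.3
Slice 2: Δl = 1.3/cos14.2° = 1.341 m; N'_2 = 160·cos14.2° = 155.1; c'Δl = 10.46; W sinα = 39.2
Slice 3: Δl = 2.7/cos25.7° = 2.996 m; N'_3 = 295·cos25.7° = 265.8; c'Δl = 23.37; W sinα = 127.9
Slice 4: Δl = 2.4/cos42.3° = 3.245 m; N'_4 = 182·cos42.3° = 134.6; c'Δl = 25.31; W sinα = 122.5
Slice 5: Δl = 1.5/cos58.9° = 2.904 m; N'_5 = 44·cos58.9° = 22.7; c'Δl = 22.65; W sinα = 37.7
Σc'Δl = 102.1 kN/m; ΣN' = 773.9 kN/m; ΣW sinα = 339.6 kN/m
Resisting = 102.1 + 773.9·tan24.9° = 102.1 + 359.2 = 461.3 kN/m
FS = 461.3 / 339.6 = 1.358

FS = 1.36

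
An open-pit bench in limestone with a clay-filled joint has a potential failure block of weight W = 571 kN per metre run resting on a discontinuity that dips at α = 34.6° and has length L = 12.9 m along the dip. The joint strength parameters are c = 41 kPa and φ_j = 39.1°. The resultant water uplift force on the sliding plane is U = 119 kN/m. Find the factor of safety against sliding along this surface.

FS = 2.51

Resolving the block weight along and normal to the plane and applying the Mohr–Coulomb strength on the joint:
N' = W cosα − U = 571·cos34.6° − 119 = 351.0 kN/m
Driving force T = W sinα = 571·sin34.6° = 324.2 kN/m
Resisting force R = c·L + N'·tanφ_j = 41·12.9 + 351.0·tan39.1° = 528.9 + 285.3 = 814.2 kN/m
FS = R / T = 814.2 / 324.2 = 2.511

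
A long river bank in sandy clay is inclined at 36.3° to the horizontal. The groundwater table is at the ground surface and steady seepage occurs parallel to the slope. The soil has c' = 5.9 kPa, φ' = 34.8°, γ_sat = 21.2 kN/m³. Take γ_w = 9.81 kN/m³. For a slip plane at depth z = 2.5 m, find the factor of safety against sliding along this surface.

FS = 0.74

With seepage parallel to the slope and the water table at the surface, the effective normal stress on the slip plane uses the buoyant unit weight γ' = γ_sat − γ_w while the driving shear stress uses γ_sat:
FS = [c' + γ' z cos²β tanφ'] / [γ_sat z sinβ cosβ]
γ' = 21.2 − 9.81 = 11.39 kN/m³
Numerator = 5.9 + 11.39·2.5·cos²36.3°·tan34.8° = 5.9 + 11.39·2.5·0.6495·0.6950 = 18.754 kPa
Denominator = 21.2·2.5·sin36.3°·cos36.3° = 21.2·2.5·0.5920·0.8059 = 25.287 kPa
FS = 18.754 / 25.287 = 0.742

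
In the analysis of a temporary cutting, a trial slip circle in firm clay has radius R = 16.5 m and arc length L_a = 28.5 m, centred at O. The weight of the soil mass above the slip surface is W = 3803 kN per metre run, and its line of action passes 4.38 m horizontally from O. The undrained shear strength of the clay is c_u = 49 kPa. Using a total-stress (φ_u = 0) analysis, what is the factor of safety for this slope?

FS = 1.38

Taking moments about the centre O, the resisting moment is provided by the undrained shear strength acting along the arc:
M_R = c_u·L_a·R = 49·28.50·16.5 = 23042.2 kN·m/m
M_D = W·d = 3803·4.38 = 16657.1 kN·m/m
FS = M_R / M_D = 23042.2 / 16657.1 = 1.383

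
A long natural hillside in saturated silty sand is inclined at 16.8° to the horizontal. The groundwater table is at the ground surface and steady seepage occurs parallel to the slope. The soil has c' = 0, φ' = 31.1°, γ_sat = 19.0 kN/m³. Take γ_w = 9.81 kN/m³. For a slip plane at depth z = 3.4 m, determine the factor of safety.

FS = 0.97

With seepage parallel to the slope and the water table at the surface, the effective normal stress on the slip plane uses the buoyant unit weight γ' = γ_sat − γ_w while the driving shear stress uses γ_sat:
FS = [c' + γ' z cos²β tanφ'] / [γ_sat z sinβ cosβ]
(For c' = 0 this reduces to FS = (γ'/γ_sat)·tanφ'/tanβ.)
γ' = 19.0 − 9.81 = 9.19 kN/m³
Numerator = 0.0 + 9.19·3.4·cos²16.8°·tan31.1° = 0.0 + 9.19·3.4·0.9165·0.6032 = 17.274 kPa
Denominator = 19.0·3.4·sin16.8°·cos16.8° = 19.0·3.4·0.2890·0.9573 = 17.875 kPa
FS = 17.274 / 17.875 = 0.966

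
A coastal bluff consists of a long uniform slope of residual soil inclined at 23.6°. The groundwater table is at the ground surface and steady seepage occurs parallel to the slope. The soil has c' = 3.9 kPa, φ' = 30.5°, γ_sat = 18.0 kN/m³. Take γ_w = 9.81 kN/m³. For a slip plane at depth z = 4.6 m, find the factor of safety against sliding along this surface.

FS = 0.74

With seepage parallel to the slope and the water table at the surface, the effective normal stress on the slip plane uses the buoyant unit weight γ' = γ_sat − γ_w while the driving shear stress uses γ_sat:
FS = [c' + γ' z cos²β tanφ'] / [γ_sat z sinβ cosβ]
γ' = 18.0 − 9.81 = 8.19 kN/m³
Numerator = 3.9 + 8.19·4.6·cos²23.6°·tan30.5° = 3.9 + 8.19·4.6·0.8397·0.5890 = 22.535 kPa
Denominator = 18.0·4.6·sin23.6°·cos23.6° = 18.0·4.6·0.4003·0.9164 = 30.376 kPa
FS = 22.535 / 30.376 = 0.742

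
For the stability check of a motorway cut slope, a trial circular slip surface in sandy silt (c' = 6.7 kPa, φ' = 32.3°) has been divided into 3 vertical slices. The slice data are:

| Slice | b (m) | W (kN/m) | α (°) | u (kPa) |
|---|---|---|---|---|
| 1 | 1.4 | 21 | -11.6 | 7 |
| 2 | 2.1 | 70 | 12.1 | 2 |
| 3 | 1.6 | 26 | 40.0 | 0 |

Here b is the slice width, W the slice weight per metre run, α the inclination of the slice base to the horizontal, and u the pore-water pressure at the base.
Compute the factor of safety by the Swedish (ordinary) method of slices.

Ordinary method of slices: FS = Σ[c'·Δl_i + (W_i cosα_i − u_i·Δl_i)·tanφ'] / Σ W_i sinα_i, with Δl_i = b_i / cosα_i.
Slice 1: Δl = 1.4/cos(-11.6°) = 1.429 m; N'_1 = 21·cos(-11.6°) − 7·1.429 = 10.6; c'Δl = 9.58; W sinα = -4.2
Slice 2: Δl = 2.1/cos12.1° = 2.148 m; N'_2 = 70·cos12.1° − 2·2.148 = 64.1; c'Δl = 14.39; W sinα = 14.7
Slice 3: Δl = 1.6/cos40.0° = 2.089 m; N'_3 = 26·cos40.0° − 0·2.089 = 19.9; c'Δl = 13.99; W sinα = 16.7
Σc'Δl = 38.0 kN/m; ΣN' = 94.6 kN/m; ΣW sinα = 27.2 kN/m
Resisting = 38.0 + 94.6·tan32.3° = 38.0 + 59.8 = 97.8 kN/m
FS = 97.8 / 27.2 = 3.600

FS = 3.60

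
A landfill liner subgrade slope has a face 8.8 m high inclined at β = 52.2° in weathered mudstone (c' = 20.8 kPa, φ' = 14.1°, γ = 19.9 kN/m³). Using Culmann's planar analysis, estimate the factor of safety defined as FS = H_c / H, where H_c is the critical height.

H_c = (4c'/γ) · sinβ cosφ' / [1 − cos(β − φ')]
    = (4·20.8/19.9) · sin52.2°·cos14.1° / [1 − cos38.1°]
    = 4.181 · 0.7663 / 0.2131 = 15.04 m
FS = H_c / H = 15.04 / 8.8 = 1.709

FS = 1.71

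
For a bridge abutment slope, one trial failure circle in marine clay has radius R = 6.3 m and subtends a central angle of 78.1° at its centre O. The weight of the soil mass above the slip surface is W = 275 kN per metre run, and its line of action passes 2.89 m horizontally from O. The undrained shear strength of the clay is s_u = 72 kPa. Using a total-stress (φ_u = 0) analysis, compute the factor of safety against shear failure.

FS = 4.90

Taking moments about the centre O, the resisting moment is provided by the undrained shear strength acting along the arc:
Arc length L_a = R·θ = 6.3·(78.1°·π/180) = 6.3·1.3631 = 8.59 m
M_R = s_u·L_a·R = 72·8.59·6.3 = 3895.3 kN·m/m
M_D = W·d = 275·2.89 = 794.8 kN·m/m
FS = M_R / M_D = 3895.3 / 794.8 = 4.901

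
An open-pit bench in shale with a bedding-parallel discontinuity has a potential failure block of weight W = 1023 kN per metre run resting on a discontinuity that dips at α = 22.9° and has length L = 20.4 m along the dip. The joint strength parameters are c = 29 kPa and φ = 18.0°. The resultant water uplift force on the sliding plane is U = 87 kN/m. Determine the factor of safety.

Resolving the block weight along and normal to the plane and applying the Mohr–Coulomb strength on the joint:
N' = W cosα − U = 1023·cos22.9° − 87 = 855.4 kN/m
Driving force T = W sinα = 1023·sin22.9° = 398.1 kN/m
Resisting force R = c·L + N'·tanφ = 29·20.4 + 855.4·tan18.0° = 591.6 + 277.9 = 869.5 kN/m
FS = R / T = 869.5 / 398.1 = 2.184

FS = 2.18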